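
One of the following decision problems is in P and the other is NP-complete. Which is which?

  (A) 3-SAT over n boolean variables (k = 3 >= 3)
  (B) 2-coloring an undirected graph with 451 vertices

(A) is NP-complete: 3-SAT is NP-complete (Cook-Levin); k-SAT for k>=3 reduces from 3-SAT.
(B) is P: 2-coloring is bipartiteness testing via BFS, O(V+E).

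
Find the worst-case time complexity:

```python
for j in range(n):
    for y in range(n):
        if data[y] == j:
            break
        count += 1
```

Time complexity: O(n^2).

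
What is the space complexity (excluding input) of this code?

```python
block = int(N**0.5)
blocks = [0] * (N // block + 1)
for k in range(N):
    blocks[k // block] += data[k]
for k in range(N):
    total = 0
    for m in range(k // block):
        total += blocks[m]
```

Space complexity: O(sqrt(n)).
Storage scales with sqrt(n).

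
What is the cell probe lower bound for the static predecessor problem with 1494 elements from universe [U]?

The Patrascu-Thorup lower bound shows any data structure on n = 1494 elements using O(n * polylog(n)) space requires Omega(log log U) query time. van Emde Boas trees achieve O(log log U) with O(U) space.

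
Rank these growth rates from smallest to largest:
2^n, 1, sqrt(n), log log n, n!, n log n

Ordered by growth rate: 1 < log log n < sqrt(n) < n log n < 2^n < n!.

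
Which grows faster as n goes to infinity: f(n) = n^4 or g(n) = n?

f(n) = n^4 grows faster: n^4/n = n^3 -> infinity.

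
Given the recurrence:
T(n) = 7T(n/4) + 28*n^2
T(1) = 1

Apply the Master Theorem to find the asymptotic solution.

a=7, b=4, f(n)=28*n^2. log_4(7) = 1.404 < 2. Case 3: T(n) = O(n^2).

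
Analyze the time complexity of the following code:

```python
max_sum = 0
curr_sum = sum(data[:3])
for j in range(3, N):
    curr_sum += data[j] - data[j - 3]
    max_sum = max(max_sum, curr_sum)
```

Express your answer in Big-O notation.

Time complexity: O(n).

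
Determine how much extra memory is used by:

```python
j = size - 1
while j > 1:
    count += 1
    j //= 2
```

Space complexity: O(1).
Only a constant amount of auxiliary storage is used; nothing grows with n.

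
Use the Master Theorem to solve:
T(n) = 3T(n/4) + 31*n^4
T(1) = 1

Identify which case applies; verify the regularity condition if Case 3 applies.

a=3, b=4, f(n)=31*n^4.
log_4(3) = 0.7925 < 4.
f(n) = Omega(n^(0.7925+epsilon)) for some epsilon > 0, so Case 3 is the candidate.
Regularity: a*f(n/b) = 3*31*(n/4)^4 = (3/256)*31*n^4 <= c*f(n) with c = 3/256 < 1. Satisfied.
Case 3: T(n) = Theta(n^4).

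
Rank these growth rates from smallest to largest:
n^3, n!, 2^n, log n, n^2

Ordered by growth rate: log n < n^2 < n^3 < 2^n < n!.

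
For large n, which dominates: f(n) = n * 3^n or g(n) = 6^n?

g(n) = 6^n grows faster: 6^n / (n 3^n) = (6/3)^n / n -> infinity since 6/3 > 1.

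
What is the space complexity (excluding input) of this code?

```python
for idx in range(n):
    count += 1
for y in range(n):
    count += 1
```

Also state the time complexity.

Space complexity: O(1).
Only a constant amount of auxiliary storage is used; nothing grows with n.
Time complexity: O(n).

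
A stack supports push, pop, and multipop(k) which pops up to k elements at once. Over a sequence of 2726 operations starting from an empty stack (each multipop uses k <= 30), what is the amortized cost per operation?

Each element is pushed exactly once and popped at most once (whether by pop or as part of a multipop). So the total number of individual pops over the whole sequence is at most the number of pushes, which is at most 2726. Total work <= 2 * 2726, hence O(1) amortized per operation.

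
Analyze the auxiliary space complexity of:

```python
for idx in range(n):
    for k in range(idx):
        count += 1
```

Space complexity: O(1).
Only a constant amount of auxiliary storage is used; nothing grows with n.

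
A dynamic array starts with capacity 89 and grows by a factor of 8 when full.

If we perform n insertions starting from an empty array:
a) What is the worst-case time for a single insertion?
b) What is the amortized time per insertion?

(a) Worst-case single insertion: O(n) -- when the array is full at capacity c, the resize copies all c elements, and c can be Theta(n).
(b) Resizes happen at sizes 89, 712, 5696, ... Total copy cost for n insertions: 89 + 712 + ... = O(n) (geometric series with ratio 1/8). Amortized cost per insertion: O(n)/n = O(1).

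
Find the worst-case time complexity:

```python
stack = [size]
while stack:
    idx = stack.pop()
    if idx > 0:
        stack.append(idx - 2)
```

Time complexity: O(n).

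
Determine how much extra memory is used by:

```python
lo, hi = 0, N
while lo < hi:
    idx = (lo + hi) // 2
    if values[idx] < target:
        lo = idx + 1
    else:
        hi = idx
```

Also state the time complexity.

Space complexity: O(1).
Only a constant amount of auxiliary storage is used; nothing grows with n.
Time complexity: O(log n).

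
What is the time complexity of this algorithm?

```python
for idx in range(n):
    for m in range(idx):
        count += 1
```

Time complexity: O(n^2).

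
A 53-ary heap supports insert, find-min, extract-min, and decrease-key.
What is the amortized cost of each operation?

The 53-ary heap has height O(log_53 n). Insert sifts up: O(log_53 n). Find-min reads the root: O(1). Extract-min sifts down comparing 53 children per level: O(53 * log_53 n). Decrease-key sifts up: O(log_53 n).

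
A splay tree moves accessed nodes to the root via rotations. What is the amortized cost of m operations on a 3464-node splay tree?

Using a potential function Phi = sum of log(size of subtree) for each node, each splay operation has amortized cost O(log n) where n = 3464. Bad individual operations (O(n)) are offset by decreased potential.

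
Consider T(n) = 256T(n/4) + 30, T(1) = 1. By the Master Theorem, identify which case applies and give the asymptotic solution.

a=256, b=4, f(n)=30.
log_4(256) = 4 > 0.
Since f(n) = O(n^0) is polynomially smaller than n^4, Case 1 applies.
T(n) = Theta(n^4).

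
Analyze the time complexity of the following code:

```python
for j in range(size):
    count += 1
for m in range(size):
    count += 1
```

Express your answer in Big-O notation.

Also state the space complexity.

Time complexity: O(n).
Space complexity: O(1).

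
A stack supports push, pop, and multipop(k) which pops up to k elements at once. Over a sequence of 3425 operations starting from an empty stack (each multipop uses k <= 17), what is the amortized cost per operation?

Each element is pushed exactly once and popped at most once (whether by pop or as part of a multipop). So the total number of individual pops over the whole sequence is at most the number of pushes, which is at most 3425. Total work <= 2 * 3425, hence O(1) amortized per operation.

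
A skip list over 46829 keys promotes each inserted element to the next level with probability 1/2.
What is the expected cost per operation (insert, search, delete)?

Expected number of levels is O(log_2(46829)) = O(log n). A search visits O(1) expected nodes per level over O(log n) levels. Insert/delete are a search plus O(1) pointer updates per level. Expected O(log n) per operation.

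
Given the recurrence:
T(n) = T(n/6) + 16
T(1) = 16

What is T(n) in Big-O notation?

Each step divides n by 6 and adds 16. After log_6(n) steps, T(n) = O(log n).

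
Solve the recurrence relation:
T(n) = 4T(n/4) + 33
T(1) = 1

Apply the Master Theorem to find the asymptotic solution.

a=4, b=4, f(n)=33. log_4(4) = 1. Case 1 of Master Theorem: T(n) = O(n^1).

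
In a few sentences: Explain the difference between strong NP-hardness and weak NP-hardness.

A problem is strongly NP-hard if it remains NP-hard even when all numbers in the input are bounded by a polynomial in the input length. A weakly NP-hard problem admits a pseudopolynomial algorithm. Subset Sum is weakly NP-hard (has O(nW) DP). 3-SAT is strongly NP-hard (no numeric parameters).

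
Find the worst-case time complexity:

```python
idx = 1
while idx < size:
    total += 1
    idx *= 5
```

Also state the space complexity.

Time complexity: O(log n).
Space complexity: O(1).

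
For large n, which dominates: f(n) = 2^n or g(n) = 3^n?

g(n) = 3^n grows faster: (3/2)^n -> infinity since 3/2 > 1.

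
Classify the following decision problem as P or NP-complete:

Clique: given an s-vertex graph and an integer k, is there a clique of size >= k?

This problem is NP-complete: complement of Independent Set / Vertex Cover (with k part of the input).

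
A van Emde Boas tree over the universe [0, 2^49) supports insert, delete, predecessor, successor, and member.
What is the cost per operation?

vEB recursively partitions [0, 562949953421312) into sqrt(u) clusters of size sqrt(u). Each operation recurses into either one cluster or the summary, never both: T(u) = T(sqrt(u)) + O(1) => T(u) = O(log log u) = O(log 49). This is worst-case, not just amortized.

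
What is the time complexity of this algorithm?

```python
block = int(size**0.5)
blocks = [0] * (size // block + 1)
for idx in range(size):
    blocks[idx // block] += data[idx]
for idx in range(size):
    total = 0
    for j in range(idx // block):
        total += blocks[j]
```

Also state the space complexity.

Time complexity: O(n * sqrt(n)).
Space complexity: O(sqrt(n)).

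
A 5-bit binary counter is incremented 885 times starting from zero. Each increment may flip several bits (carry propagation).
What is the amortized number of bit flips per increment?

Bit i flips on every 2^i-th increment, so over 885 increments bit i flips floor(885/2^i) times. Summing over i: total flips < 2 * 885. Amortized: < 2 = O(1) per increment.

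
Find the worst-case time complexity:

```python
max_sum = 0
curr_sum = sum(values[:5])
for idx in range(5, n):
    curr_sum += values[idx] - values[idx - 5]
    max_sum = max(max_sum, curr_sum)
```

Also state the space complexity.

Time complexity: O(n).
Space complexity: O(1).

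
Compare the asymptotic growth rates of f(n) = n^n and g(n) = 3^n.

f(n) = n^n grows faster: n^n / 3^n = (n/3)^n -> infinity once n > 3.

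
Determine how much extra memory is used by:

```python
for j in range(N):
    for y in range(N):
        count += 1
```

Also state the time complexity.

Space complexity: O(1).
Only a constant amount of auxiliary storage is used; nothing grows with n.
Time complexity: O(n^2).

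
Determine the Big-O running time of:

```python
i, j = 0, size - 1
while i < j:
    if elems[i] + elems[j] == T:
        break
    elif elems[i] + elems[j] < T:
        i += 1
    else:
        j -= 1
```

Time complexity: O(n).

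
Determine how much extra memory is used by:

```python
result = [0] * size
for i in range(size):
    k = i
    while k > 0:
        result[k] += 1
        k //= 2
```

Space complexity: O(n).
Auxiliary storage grows linearly with the input size n in the worst case.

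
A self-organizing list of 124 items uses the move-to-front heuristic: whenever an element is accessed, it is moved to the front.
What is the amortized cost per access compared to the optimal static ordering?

With potential Phi = number of inversions between the MTF list and the optimal static list (at most C(124,2)), each access has amortized cost at most 2 * (cost under optimal static ordering). This is the move-to-front 2-competitiveness result.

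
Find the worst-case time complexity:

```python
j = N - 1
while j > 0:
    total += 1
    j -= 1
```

Time complexity: O(n).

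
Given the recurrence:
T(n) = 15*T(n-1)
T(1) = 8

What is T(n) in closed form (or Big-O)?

Each step multiplies by 15. T(n) = T(1)*15^(n-1) = 8*15^(n-1).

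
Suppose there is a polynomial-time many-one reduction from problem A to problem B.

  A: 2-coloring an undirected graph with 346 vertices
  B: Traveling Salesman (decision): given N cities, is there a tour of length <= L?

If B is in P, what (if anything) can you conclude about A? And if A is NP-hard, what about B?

A poly-time reduction A <=_p B means any A-instance can be transformed to a B-instance in poly time.
If B is in P: compose the reduction with B's poly-time algorithm to solve A in poly time, so A is in P.
If A is NP-hard: every NP problem reduces to A, which reduces to B; composing reductions, every NP problem reduces to B, so B is NP-hard.
(Here in fact A is P and B is NP-complete.)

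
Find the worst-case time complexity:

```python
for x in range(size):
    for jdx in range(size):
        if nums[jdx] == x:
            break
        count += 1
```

Time complexity: O(n^2).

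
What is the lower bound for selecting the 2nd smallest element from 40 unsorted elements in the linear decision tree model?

Selecting the 2nd smallest of 40 elements requires Omega(n) comparisons. Every element must be compared at least once. The BFPRT algorithm achieves O(n), making this tight.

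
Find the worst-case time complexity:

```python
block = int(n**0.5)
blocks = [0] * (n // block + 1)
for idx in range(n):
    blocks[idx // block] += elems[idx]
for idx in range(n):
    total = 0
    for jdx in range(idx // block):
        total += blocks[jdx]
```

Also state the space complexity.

Time complexity: O(n * sqrt(n)).
Space complexity: O(sqrt(n)).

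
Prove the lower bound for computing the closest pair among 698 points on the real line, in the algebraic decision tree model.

Reduction from element distinctness: given 698 reals, the closest-pair distance is 0 iff two are equal. Element distinctness has an Omega(n log n) lower bound in the algebraic decision tree model (Ben-Or). Therefore closest pair on a line also requires Omega(n log n). Sorting then a linear scan achieves this.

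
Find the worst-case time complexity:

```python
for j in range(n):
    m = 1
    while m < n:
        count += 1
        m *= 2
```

Time complexity: O(n log n).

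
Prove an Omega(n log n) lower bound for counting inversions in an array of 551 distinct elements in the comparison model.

Decision-tree argument: at any leaf, the comparisons made (with transitivity) must totally order all 551 elements -- otherwise some pair (i,j) is unordered, and an adversary can present two inputs agreeing on every comparison made but with that pair flipped, changing the inversion count by 1, so the leaf's output is wrong on one of them. Hence the tree has >= 551! leaves and height >= log_2(551!) = Omega(n log n). Modified merge sort achieves O(n log n).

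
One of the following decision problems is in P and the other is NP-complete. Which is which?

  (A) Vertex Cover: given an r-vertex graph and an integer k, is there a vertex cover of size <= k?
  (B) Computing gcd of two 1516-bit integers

(A) is NP-complete: one of Karp's 21 NP-complete problems (with k part of the input; for any fixed constant k it is in P).
(B) is P: the Euclidean algorithm runs in polynomial time in the bit-length.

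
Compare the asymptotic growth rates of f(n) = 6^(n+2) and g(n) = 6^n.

f(n) = 6^(n+2) and g(n) = 6^n are Theta of each other: 6^(n+2) = 6^2 * 6^n = Theta(6^n).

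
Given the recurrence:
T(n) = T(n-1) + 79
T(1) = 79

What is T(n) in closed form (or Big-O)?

Unrolling: T(n) = T(n-1) + 79 = T(n-2) + 2*79 = ... = T(1) + (n-1)*79 = 79 + (n-1)*79 = 79n.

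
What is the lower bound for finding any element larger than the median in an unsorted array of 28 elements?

To find an element larger than the median of 28 elements, we must see Omega(n) elements. Without seeing enough elements, an adversary can make any unseen element the median.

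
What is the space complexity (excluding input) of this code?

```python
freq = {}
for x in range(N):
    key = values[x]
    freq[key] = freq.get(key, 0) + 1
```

Space complexity: O(n).
Auxiliary storage grows linearly with the input size n in the worst case.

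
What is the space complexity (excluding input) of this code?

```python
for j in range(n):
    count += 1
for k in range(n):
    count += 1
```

Space complexity: O(1).
Only a constant amount of auxiliary storage is used; nothing grows with n.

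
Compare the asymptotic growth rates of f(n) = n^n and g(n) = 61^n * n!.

g(n) = 61^n * n! grows faster: by Stirling n! ~ sqrt(2 pi n)(n/e)^n, so 61^n n! / n^n ~ (61/e)^n sqrt(2 pi n) -> infinity since 61/e > 1.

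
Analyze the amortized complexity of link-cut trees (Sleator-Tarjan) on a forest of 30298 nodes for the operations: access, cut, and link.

Link-cut trees represent the forest using splay trees over preferred paths. With potential Phi = sum over nodes of log(size of virtual subtree), each access on 30298 nodes is O(log 30298) = O(log n) amortized by the splay-tree access lemma. Cut and link are O(1) plus one access.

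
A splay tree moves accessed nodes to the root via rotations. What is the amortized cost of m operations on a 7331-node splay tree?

Using a potential function Phi = sum of log(size of subtree) for each node, each splay operation has amortized cost O(log n) where n = 7331. Bad individual operations (O(n)) are offset by decreased potential.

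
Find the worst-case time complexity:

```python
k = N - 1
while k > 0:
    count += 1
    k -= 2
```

Time complexity: O(n).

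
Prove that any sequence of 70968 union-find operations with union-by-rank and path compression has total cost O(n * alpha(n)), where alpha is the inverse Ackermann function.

Using Tarjan's analysis with rank-based potential function. Union-by-rank keeps tree height O(log n). Path compression flattens paths during find. For n = 70968 operations, total cost is O(n * alpha(n)), effectively O(n) since alpha grows incredibly slowly.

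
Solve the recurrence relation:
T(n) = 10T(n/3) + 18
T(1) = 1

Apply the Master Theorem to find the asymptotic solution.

a=10, b=3, f(n)=18. log_3(10) = 2.096. Case 1 of Master Theorem: T(n) = O(n^2.096).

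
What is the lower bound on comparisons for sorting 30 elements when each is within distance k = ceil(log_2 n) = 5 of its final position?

Partition the 30 positions into floor(n/k) blocks of k = 5 consecutive positions; any permutation within a block keeps every element within k of its final position, so there are at least (k!)^(n/k) distinguishable inputs. Lower bound: log_2((k!)^(n/k)) = (n/k) * log_2(k!) = Theta(n log k); with k = ceil(log_2 n), this is Omega(n log log n).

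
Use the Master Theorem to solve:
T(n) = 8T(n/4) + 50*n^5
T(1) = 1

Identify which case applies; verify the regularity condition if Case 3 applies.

a=8, b=4, f(n)=50*n^5.
log_4(8) = 1.5 < 5.
f(n) = Omega(n^(1.5+epsilon)) for some epsilon > 0, so Case 3 is the candidate.
Regularity: a*f(n/b) = 8*50*(n/4)^5 = (8/1024)*50*n^5 <= c*f(n) with c = 8/1024 < 1. Satisfied.
Case 3: T(n) = Theta(n^5).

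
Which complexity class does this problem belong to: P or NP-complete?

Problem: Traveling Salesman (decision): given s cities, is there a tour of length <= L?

This problem is NP-complete: reduces from Hamiltonian Cycle.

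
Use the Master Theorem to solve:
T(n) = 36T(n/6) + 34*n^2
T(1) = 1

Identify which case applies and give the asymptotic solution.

a=36, b=6, f(n)=34*n^2.
log_6(36) = 2, so n^(log_b(a)) = n^2.
f(n) = Theta(n^2), so Case 2 applies.
T(n) = Theta(n^2 log n).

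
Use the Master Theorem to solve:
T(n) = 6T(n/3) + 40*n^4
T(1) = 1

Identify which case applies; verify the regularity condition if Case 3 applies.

a=6, b=3, f(n)=40*n^4.
log_3(6) = 1.631 < 4.
f(n) = Omega(n^(1.631+epsilon)) for some epsilon > 0, so Case 3 is the candidate.
Regularity: a*f(n/b) = 6*40*(n/3)^4 = (6/81)*40*n^4 <= c*f(n) with c = 6/81 < 1. Satisfied.
Case 3: T(n) = Theta(n^4).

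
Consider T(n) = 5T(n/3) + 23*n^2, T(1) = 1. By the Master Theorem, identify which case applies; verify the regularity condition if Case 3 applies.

a=5, b=3, f(n)=23*n^2.
log_3(5) = 1.465 < 2.
f(n) = Omega(n^(1.465+epsilon)) for some epsilon > 0, so Case 3 is the candidate.
Regularity: a*f(n/b) = 5*23*(n/3)^2 = (5/9)*23*n^2 <= c*f(n) with c = 5/9 < 1. Satisfied.
Case 3: T(n) = Theta(n^2).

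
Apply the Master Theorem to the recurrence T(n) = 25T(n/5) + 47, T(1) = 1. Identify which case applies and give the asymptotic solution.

a=25, b=5, f(n)=47.
log_5(25) = 2 > 0.
Since f(n) = O(n^0) is polynomially smaller than n^2, Case 1 applies.
T(n) = Theta(n^2).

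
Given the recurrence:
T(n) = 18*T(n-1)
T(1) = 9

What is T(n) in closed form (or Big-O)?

Each step multiplies by 18. T(n) = T(1)*18^(n-1) = 9*18^(n-1).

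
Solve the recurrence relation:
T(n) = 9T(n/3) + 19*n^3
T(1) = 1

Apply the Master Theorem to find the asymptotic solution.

a=9, b=3, f(n)=19*n^3. log_3(9) = 2 < 3. Case 3: T(n) = O(n^3).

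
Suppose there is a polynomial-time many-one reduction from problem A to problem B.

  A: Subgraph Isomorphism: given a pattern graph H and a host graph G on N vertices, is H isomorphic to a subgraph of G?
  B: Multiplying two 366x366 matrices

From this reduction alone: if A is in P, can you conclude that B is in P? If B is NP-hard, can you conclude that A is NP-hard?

A poly-time reduction A <=_p B transfers tractability DOWN (B easy => A easy) and hardness UP (A hard => B hard), not the reverse.
From A in P, the reduction alone does NOT give B in P: any problem in P trivially reduces to SAT, yet SAT is not known to be in P.
From B NP-hard, the reduction alone does NOT give A NP-hard: again, easy problems reduce to hard ones.
(Here in fact A is NP-complete and B is in P, so no such reduction is known -- its existence would imply P = NP; the analysis concerns only what the assumed reduction would or would not let you conclude.)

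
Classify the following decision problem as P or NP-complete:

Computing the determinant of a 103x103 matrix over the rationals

This problem is in P: Gaussian elimination runs in O(n^3).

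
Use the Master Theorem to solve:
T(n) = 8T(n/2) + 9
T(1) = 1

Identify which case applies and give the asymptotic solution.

a=8, b=2, f(n)=9.
log_2(8) = 3 > 0.
Since f(n) = O(n^0) is polynomially smaller than n^3, Case 1 applies.
T(n) = Theta(n^3).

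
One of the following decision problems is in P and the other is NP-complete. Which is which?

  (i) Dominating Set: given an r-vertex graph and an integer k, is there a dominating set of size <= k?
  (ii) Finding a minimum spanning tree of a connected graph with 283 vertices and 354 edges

(i) is NP-complete: reduces from Set Cover (with k part of the input).
(ii) is P: Kruskal's / Prim's algorithms run in polynomial time.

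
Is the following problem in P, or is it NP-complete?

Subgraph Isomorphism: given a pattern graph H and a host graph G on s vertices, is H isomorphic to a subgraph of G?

This problem is NP-complete: generalizes Clique and Hamiltonian Path (pattern size is part of the input).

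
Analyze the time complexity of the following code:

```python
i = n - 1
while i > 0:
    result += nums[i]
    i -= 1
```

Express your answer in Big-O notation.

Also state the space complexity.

Time complexity: O(n).
Space complexity: O(1).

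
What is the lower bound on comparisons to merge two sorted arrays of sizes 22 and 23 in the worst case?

Adversary: with |22 - 23| <= 1 the inputs can be fully interleaved so that every adjacent pair in the merged output comes from different arrays. Then each of the 44 adjacent pairs must be directly compared, or the algorithm cannot determine their relative order. Standard merge meets this bound.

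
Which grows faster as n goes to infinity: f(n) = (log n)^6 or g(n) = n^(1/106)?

g(n) = n^(1/106) grows faster: any positive power of n dominates any polylog.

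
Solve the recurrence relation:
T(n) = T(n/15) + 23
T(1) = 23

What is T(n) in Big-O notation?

Each step divides n by 15 and adds 23. After log_15(n) steps, T(n) = O(log n).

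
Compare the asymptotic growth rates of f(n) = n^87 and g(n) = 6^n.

g(n) = 6^n grows faster: any exponential with base > 1 dominates every polynomial.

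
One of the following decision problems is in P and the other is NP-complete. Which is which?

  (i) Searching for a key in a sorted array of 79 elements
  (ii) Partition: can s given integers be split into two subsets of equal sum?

(i) is P: binary search runs in O(log n).
(ii) is NP-complete: Subset Sum reduces to it (one of Karp's 21 NP-complete problems).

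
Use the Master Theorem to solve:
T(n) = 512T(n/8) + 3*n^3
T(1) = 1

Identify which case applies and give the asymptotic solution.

a=512, b=8, f(n)=3*n^3.
log_8(512) = 3, so n^(log_b(a)) = n^3.
f(n) = Theta(n^3), so Case 2 applies.
T(n) = Theta(n^3 log n).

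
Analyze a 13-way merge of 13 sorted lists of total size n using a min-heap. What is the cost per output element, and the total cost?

Maintain a min-heap of size 13 holding the current head of each list. Each output step does one extract-min (O(log 13)) and one insert of that list's next element (O(log 13)). Each of the n elements passes through the heap exactly once, so the total cost is O(n log 13), i.e. O(log 13) per output element.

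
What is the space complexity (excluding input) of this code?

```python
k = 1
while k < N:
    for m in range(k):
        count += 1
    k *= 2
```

Space complexity: O(1).
Only a constant amount of auxiliary storage is used; nothing grows with n.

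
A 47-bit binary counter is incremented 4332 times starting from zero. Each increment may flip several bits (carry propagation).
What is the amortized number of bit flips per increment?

Bit i flips on every 2^i-th increment, so over 4332 increments bit i flips floor(4332/2^i) times. Summing over i: total flips < 2 * 4332. Amortized: < 2 = O(1) per increment.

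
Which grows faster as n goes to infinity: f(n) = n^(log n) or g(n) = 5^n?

g(n) = 5^n grows faster: take logs: log(n^(log n)) = (log n)^2, log(5^n) = n log 5; n dominates (log n)^2.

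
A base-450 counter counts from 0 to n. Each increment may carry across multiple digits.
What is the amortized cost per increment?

Digit at position i changes every 450^i increments. Total digit changes over n increments: n * 450/(450-1) = O(n). Amortized: O(1).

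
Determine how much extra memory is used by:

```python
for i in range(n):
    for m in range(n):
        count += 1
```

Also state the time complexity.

Space complexity: O(1).
Only a constant amount of auxiliary storage is used; nothing grows with n.
Time complexity: O(n^2).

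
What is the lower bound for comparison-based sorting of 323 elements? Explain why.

A comparison-based sorting algorithm corresponds to a decision tree. With 323! possible permutations, the tree has 323! leaves. The height is at least log_2(323!) = Omega(n log n) by Stirling's approximation.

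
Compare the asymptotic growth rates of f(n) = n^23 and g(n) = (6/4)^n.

g(n) = (6/4)^n grows faster: (6/4)^n is exponential with base 6/4 > 1, dominating every polynomial.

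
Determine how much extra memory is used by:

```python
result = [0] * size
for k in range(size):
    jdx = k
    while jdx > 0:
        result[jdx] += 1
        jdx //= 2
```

Space complexity: O(n).
Auxiliary storage grows linearly with the input size n in the worst case.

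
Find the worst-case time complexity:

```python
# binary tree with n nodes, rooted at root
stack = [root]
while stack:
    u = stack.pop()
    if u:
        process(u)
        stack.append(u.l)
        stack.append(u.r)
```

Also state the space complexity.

Time complexity: O(n).
Space complexity: O(n).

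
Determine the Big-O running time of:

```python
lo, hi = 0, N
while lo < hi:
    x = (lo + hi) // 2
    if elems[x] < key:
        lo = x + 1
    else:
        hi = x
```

Time complexity: O(log n).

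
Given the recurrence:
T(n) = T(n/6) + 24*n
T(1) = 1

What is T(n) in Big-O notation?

Geometric series: 24*n*(1 + 1/6 + 1/6^2 + ...) = O(n). T(n) = O(n).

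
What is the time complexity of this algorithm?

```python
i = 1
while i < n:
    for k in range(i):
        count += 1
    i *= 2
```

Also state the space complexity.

Time complexity: O(n).
Space complexity: O(1).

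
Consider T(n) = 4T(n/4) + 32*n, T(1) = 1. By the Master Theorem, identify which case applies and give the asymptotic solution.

a=4, b=4, f(n)=32*n.
log_4(4) = 1, so n^(log_b(a)) = n.
f(n) = Theta(n), so Case 2 applies.
T(n) = Theta(n log n).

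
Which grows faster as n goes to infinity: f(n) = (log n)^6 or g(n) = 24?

f(n) = (log n)^6 grows faster: any unbounded function dominates a constant.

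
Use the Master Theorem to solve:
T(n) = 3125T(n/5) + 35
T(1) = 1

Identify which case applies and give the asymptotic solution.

a=3125, b=5, f(n)=35.
log_5(3125) = 5 > 0.
Since f(n) = O(n^0) is polynomially smaller than n^5, Case 1 applies.
T(n) = Theta(n^5).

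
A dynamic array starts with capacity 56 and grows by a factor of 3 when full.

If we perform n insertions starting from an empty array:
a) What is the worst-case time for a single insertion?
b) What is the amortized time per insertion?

(a) Worst-case single insertion: O(n) -- when the array is full at capacity c, the resize copies all c elements, and c can be Theta(n).
(b) Resizes happen at sizes 56, 168, 504, ... Total copy cost for n insertions: 56 + 168 + ... = O(n) (geometric series with ratio 1/3). Amortized cost per insertion: O(n)/n = O(1).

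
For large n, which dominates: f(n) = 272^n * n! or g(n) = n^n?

f(n) = 272^n * n! grows faster: by Stirling n! ~ sqrt(2 pi n)(n/e)^n, so 272^n n! / n^n ~ (272/e)^n sqrt(2 pi n) -> infinity since 272/e > 1.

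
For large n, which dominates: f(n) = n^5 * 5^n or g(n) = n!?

g(n) = n! grows faster: by Stirling n! ~ (n/e)^n sqrt(2*pi*n); (n/e)^n eventually dominates n^5 * 5^n.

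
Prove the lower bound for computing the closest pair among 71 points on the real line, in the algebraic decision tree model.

Reduction from element distinctness: given 71 reals, the closest-pair distance is 0 iff two are equal. Element distinctness has an Omega(n log n) lower bound in the algebraic decision tree model (Ben-Or). Therefore closest pair on a line also requires Omega(n log n). Sorting then a linear scan achieves this.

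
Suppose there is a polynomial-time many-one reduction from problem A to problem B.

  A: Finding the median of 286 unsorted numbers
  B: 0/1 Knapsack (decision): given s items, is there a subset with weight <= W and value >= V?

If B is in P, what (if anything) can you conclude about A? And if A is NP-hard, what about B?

A poly-time reduction A <=_p B means any A-instance can be transformed to a B-instance in poly time.
If B is in P: compose the reduction with B's poly-time algorithm to solve A in poly time, so A is in P.
If A is NP-hard: every NP problem reduces to A, which reduces to B; composing reductions, every NP problem reduces to B, so B is NP-hard.
(Here in fact A is P and B is NP-complete.)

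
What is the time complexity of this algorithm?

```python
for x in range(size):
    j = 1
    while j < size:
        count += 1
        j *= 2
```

Time complexity: O(n log n).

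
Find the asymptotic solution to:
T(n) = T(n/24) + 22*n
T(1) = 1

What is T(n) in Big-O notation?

Geometric series: 22*n*(1 + 1/24 + 1/24^2 + ...) = O(n). T(n) = O(n).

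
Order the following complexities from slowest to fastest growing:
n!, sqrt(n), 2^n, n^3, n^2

Ordered by growth rate: sqrt(n) < n^2 < n^3 < 2^n < n!.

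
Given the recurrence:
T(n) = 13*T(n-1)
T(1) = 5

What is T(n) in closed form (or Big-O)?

Each step multiplies by 13. T(n) = T(1)*13^(n-1) = 5*13^(n-1).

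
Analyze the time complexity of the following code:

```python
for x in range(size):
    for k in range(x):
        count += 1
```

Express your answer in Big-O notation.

Time complexity: O(n^2).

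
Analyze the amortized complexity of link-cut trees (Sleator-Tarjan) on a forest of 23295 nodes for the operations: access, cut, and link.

Link-cut trees represent the forest using splay trees over preferred paths. With potential Phi = sum over nodes of log(size of virtual subtree), each access on 23295 nodes is O(log 23295) = O(log n) amortized by the splay-tree access lemma. Cut and link are O(1) plus one access.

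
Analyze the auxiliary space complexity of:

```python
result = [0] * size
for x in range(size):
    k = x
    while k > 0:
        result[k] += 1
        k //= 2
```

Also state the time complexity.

Space complexity: O(n).
Auxiliary storage grows linearly with the input size n in the worst case.
Time complexity: O(n log n).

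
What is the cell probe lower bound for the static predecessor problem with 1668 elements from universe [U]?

The Patrascu-Thorup lower bound shows any data structure on n = 1668 elements using O(n * polylog(n)) space requires Omega(log log U) query time. van Emde Boas trees achieve O(log log U) with O(U) space.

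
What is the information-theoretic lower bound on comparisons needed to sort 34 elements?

There are 34! = 295232799039604140847618609643520000000 possible orderings. Each comparison gives 1 bit. We need at least ceil(log_2(295232799039604140847618609643520000000)) = 128 comparisons.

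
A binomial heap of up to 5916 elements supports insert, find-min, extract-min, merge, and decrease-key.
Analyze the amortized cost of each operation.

A binomial heap with n <= 5916 elements has at most floor(log_2 5916) + 1 = 13 trees. Using potential Phi = number of trees: Insert adds one tree, but cascading merges reduce count -- amortized O(1). Find-min reads the cached minimum pointer: O(1). Extract-min creates O(log n) new trees: O(log n). Merge combines tree lists: O(log n). Decrease-key sifts the element up its tree of height <= log n: O(log n).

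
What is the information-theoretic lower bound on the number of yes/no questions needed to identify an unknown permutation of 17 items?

There are 17! = 355687428096000 permutations. Each yes/no question gives at most 1 bit, so at least ceil(log_2(355687428096000)) = 49 questions are needed.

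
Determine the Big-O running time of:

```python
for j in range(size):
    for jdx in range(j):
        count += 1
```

Time complexity: O(n^2).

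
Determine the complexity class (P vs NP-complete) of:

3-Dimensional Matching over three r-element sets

This problem is NP-complete: one of Karp's 21 NP-complete problems.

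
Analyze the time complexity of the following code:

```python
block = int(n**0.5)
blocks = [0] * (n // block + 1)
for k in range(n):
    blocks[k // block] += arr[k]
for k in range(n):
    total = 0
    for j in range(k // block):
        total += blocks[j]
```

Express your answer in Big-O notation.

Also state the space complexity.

Time complexity: O(n * sqrt(n)).
Space complexity: O(sqrt(n)).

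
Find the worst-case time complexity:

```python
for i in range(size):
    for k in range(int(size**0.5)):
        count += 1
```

Time complexity: O(n * sqrt(n)).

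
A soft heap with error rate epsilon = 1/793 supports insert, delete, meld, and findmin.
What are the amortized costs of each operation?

Soft heaps (Chazelle) allow up to an epsilon = 1/793 fraction of elements to have corrupted (raised) keys. Insert is O(log(1/epsilon)) = O(log 793) amortized -- the structure maintains heap-ordered binary trees of rank bounded by O(log(1/epsilon)). Meld concatenates root lists: O(1) amortized. Delete and findmin are O(1) amortized.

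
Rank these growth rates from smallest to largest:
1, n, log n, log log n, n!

Ordered by growth rate: 1 < log log n < log n < n < n!.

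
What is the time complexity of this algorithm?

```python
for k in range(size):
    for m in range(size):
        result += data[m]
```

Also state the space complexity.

Time complexity: O(n^2).
Space complexity: O(1).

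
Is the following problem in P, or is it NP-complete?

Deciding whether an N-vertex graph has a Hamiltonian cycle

This problem is NP-complete: one of Karp's 21 NP-complete problems.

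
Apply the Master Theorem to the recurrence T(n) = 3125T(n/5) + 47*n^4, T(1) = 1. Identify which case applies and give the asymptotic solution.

a=3125, b=5, f(n)=47*n^4.
log_5(3125) = 5 > 4.
Since f(n) = O(n^4) is polynomially smaller than n^5, Case 1 applies.
T(n) = Theta(n^5).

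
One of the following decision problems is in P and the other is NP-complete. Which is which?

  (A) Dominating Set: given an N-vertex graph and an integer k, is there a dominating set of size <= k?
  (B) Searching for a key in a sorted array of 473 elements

(A) is NP-complete: reduces from Set Cover (with k part of the input).
(B) is P: binary search runs in O(log n).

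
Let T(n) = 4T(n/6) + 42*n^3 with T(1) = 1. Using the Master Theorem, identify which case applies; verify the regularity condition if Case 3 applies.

a=4, b=6, f(n)=42*n^3.
log_6(4) = 0.7737 < 3.
f(n) = Omega(n^(0.7737+epsilon)) for some epsilon > 0, so Case 3 is the candidate.
Regularity: a*f(n/b) = 4*42*(n/6)^3 = (4/216)*42*n^3 <= c*f(n) with c = 4/216 < 1. Satisfied.
Case 3: T(n) = Theta(n^3).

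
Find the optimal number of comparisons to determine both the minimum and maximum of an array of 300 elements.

Naive approach: 598 comparisons (299 for max + 299 for min).
Optimal: Compare elements in pairs first (floor(n/2) = 150 comparisons), then find max among winners and min among losers (149 comparisons each).
Total: ceil(3n/2) - 2 = 448 comparisons. An adversary argument shows this is also a lower bound.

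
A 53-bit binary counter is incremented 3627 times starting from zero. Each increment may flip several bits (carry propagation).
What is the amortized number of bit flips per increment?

Bit i flips on every 2^i-th increment, so over 3627 increments bit i flips floor(3627/2^i) times. Summing over i: total flips < 2 * 3627. Amortized: < 2 = O(1) per increment.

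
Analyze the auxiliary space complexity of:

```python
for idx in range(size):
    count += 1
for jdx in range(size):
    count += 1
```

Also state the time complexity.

Space complexity: O(1).
Only a constant amount of auxiliary storage is used; nothing grows with n.
Time complexity: O(n).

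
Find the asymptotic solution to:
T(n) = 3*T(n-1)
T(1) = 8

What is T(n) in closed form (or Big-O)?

Each step multiplies by 3. T(n) = T(1)*3^(n-1) = 8*3^(n-1).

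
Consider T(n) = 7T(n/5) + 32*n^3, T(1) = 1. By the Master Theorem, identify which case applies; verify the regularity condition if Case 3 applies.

a=7, b=5, f(n)=32*n^3.
log_5(7) = 1.209 < 3.
f(n) = Omega(n^(1.209+epsilon)) for some epsilon > 0, so Case 3 is the candidate.
Regularity: a*f(n/b) = 7*32*(n/5)^3 = (7/125)*32*n^3 <= c*f(n) with c = 7/125 < 1. Satisfied.
Case 3: T(n) = Theta(n^3).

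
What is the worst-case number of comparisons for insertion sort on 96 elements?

Insertion sort on reverse-sorted input: 1 + 2 + ... + (96-1) = 4560 comparisons.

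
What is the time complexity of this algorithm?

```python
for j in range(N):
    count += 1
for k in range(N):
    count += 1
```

Time complexity: O(n).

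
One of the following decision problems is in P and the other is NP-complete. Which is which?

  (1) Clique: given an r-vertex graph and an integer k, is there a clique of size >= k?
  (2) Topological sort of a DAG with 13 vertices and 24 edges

(1) is NP-complete: complement of Independent Set / Vertex Cover (with k part of the input).
(2) is P: DFS-based topological sort runs in O(V+E).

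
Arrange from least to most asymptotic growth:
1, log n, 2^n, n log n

Ordered by growth rate: 1 < log n < n log n < 2^n.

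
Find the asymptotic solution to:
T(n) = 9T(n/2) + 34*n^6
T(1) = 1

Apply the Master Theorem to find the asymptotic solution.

a=9, b=2, f(n)=34*n^6. log_2(9) = 3.17 < 6. Case 3: T(n) = O(n^6).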